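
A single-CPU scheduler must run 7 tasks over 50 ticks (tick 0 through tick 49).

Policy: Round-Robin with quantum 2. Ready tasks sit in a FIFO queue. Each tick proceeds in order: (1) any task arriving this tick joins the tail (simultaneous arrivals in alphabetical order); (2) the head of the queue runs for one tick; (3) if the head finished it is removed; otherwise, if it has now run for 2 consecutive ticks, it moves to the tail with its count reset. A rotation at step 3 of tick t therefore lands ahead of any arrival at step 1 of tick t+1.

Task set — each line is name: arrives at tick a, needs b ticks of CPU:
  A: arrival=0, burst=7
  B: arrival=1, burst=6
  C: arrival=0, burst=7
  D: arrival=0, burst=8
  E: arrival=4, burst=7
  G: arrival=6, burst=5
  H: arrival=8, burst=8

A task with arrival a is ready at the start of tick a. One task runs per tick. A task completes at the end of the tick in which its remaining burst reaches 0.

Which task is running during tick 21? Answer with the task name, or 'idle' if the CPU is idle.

running at tick 21 = H

t=0: queue=[A,C,D] q_used=0 → run A
t=1: queue=[A,C,D,B] q_used=1 → run A
t=2: queue=[C,D,B,A] q_used=0 → run C
t=3: queue=[C,D,B,A] q_used=1 → run C
t=4: queue=[D,B,A,C,E] q_used=0 → run D
t=5: queue=[D,B,A,C,E] q_used=1 → run D
t=6: queue=[B,A,C,E,D,G] q_used=0 → run B
t=7: queue=[B,A,C,E,D,G] q_used=1 → run B
t=8: queue=[A,C,E,D,G,B,H] q_used=0 → run A
t=9: queue=[A,C,E,D,G,B,H] q_used=1 → run A
t=10: queue=[C,E,D,G,B,H,A] q_used=0 → run C
t=11: queue=[C,E,D,G,B,H,A] q_used=1 → run C
t=12: queue=[E,D,G,B,H,A,C] q_used=0 → run E
t=13: queue=[E,D,G,B,H,A,C] q_used=1 → run E
t=14: queue=[D,G,B,H,A,C,E] q_used=0 → run D
t=15: queue=[D,G,B,H,A,C,E] q_used=1 → run D
t=16: queue=[G,B,H,A,C,E,D] q_used=0 → run G
t=17: queue=[G,B,H,A,C,E,D] q_used=1 → run G
t=18: queue=[B,H,A,C,E,D,G] q_used=0 → run B
t=19: queue=[B,H,A,C,E,D,G] q_used=1 → run B
t=20: queue=[H,A,C,E,D,G,B] q_used=0 → run H
t=21: queue=[H,A,C,E,D,G,B] q_used=1 → run H
t=22: queue=[A,C,E,D,G,B,H] q_used=0 → run A
t=23: queue=[A,C,E,D,G,B,H] q_used=1 → run A
t=24: queue=[C,E,D,G,B,H,A] q_used=0 → run C
t=25: queue=[C,E,D,G,B,H,A] q_used=1 → run C
t=26: queue=[E,D,G,B,H,A,C] q_used=0 → run E
t=27: queue=[E,D,G,B,H,A,C] q_used=1 → run E
t=28: queue=[D,G,B,H,A,C,E] q_used=0 → run D
t=29: queue=[D,G,B,H,A,C,E] q_used=1 → run D
t=30: queue=[G,B,H,A,C,E,D] q_used=0 → run G
t=31: queue=[G,B,H,A,C,E,D] q_used=1 → run G
t=32: queue=[B,H,A,C,E,D,G] q_used=0 → run B
t=33: queue=[B,H,A,C,E,D,G] q_used=1 → run B
t=34: queue=[H,A,C,E,D,G] q_used=0 → run H
t=35: queue=[H,A,C,E,D,G] q_used=1 → run H
t=36: queue=[A,C,E,D,G,H] q_used=0 → run A
t=37: queue=[C,E,D,G,H] q_used=0 → run C
t=38: queue=[E,D,G,H] q_used=0 → run E
t=39: queue=[E,D,G,H] q_used=1 → run E
t=40: queue=[D,G,H,E] q_used=0 → run D
t=41: queue=[D,G,H,E] q_used=1 → run D
t=42: queue=[G,H,E] q_used=0 → run G
t=43: queue=[H,E] q_used=0 → run H
t=44: queue=[H,E] q_used=1 → run H
t=45: queue=[E,H] q_used=0 → run E
t=46: queue=[H] q_used=0 → run H
t=47: queue=[H] q_used=1 → run H
t=48: (idle)
t=49: (idle)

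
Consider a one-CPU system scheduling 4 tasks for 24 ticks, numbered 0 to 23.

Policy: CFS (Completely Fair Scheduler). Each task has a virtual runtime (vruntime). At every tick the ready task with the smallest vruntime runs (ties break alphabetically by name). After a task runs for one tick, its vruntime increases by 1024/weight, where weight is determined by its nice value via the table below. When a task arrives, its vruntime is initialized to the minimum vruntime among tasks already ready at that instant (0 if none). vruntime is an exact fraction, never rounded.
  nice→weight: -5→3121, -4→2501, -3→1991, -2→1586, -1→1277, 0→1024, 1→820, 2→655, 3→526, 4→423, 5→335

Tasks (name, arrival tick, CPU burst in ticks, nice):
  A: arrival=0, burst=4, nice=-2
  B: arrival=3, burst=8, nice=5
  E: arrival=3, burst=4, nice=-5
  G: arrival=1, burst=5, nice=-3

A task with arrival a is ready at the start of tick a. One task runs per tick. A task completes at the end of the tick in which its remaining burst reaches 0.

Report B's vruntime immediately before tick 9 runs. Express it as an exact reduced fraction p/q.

t=0: vr[A=0] → run A
t=1: vr[A=512/793 G=512/793] → run A
t=2: vr[A=1024/793 G=512/793] → run G
t=3: vr[A=1024/793 B=1831424/1578863 E=1831424/1578863 G=1831424/1578863] → run B
t=4: vr[A=1024/793 B=2230282752/528919105 E=1831424/1578863 G=1831424/1578863] → run E
t=5: vr[A=1024/793 B=2230282752/528919105 E=7332630016/4927631423 G=1831424/1578863] → run G
t=6: vr[A=1024/793 B=2230282752/528919105 E=7332630016/4927631423 G=2643456/1578863] → run A
t=7: vr[A=1536/793 B=2230282752/528919105 E=7332630016/4927631423 G=2643456/1578863] → run E
t=8: vr[A=1536/793 B=2230282752/528919105 E=8949385728/4927631423 G=2643456/1578863] → run G
t=9: vr[A=1536/793 B=2230282752/528919105 E=8949385728/4927631423 G=3455488/1578863] → run E
t=10: vr[A=1536/793 B=2230282752/528919105 E=10566141440/4927631423 G=3455488/1578863] → run A
t=11: vr[B=2230282752/528919105 E=10566141440/4927631423 G=3455488/1578863] → run E
t=12: vr[B=2230282752/528919105 G=3455488/1578863] → run G
t=13: vr[B=2230282752/528919105 G=4267520/1578863] → run G
t=14: vr[B=2230282752/528919105] → run B
t=15: vr[B=3847038464/528919105] → run B
t=16: vr[B=5463794176/528919105] → run B
t=17: vr[B=7080549888/528919105] → run B
t=18: vr[B=1739461120/105783821] → run B
t=19: vr[B=10314061312/528919105] → run B
t=20: vr[B=11930817024/528919105] → run B
t=21: (idle)
t=22: (idle)
t=23: (idle)

vruntime(B, start of tick 9) = 2230282752/528919105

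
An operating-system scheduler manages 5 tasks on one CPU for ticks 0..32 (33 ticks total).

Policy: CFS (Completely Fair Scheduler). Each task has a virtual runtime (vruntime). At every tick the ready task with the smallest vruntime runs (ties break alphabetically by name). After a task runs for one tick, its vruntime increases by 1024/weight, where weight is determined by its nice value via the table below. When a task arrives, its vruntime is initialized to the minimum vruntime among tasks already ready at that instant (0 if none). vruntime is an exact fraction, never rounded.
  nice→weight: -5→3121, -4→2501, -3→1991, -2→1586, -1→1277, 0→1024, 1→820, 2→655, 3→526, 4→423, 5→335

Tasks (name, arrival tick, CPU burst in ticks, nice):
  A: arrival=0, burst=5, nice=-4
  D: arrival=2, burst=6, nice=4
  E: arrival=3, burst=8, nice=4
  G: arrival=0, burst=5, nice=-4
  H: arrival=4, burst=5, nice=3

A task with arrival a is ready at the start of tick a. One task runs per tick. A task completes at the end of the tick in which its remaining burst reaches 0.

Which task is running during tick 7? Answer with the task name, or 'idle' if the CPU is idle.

running at tick 7 = A

t=0: vr[A=0 G=0] → run A
t=1: vr[A=1024/2501 G=0] → run G
t=2: vr[A=1024/2501 D=1024/2501 G=1024/2501] → run A
t=3: vr[A=2048/2501 D=1024/2501 E=1024/2501 G=1024/2501] → run D
t=4: vr[A=2048/2501 D=2994176/1057923 E=1024/2501 G=1024/2501 H=1024/2501] → run E
t=5: vr[A=2048/2501 D=2994176/1057923 E=2994176/1057923 G=1024/2501 H=1024/2501] → run G
t=6: vr[A=2048/2501 D=2994176/1057923 E=2994176/1057923 G=2048/2501 H=1024/2501] → run H
t=7: vr[A=2048/2501 D=2994176/1057923 E=2994176/1057923 G=2048/2501 H=1549824/657763] → run A
t=8: vr[A=3072/2501 D=2994176/1057923 E=2994176/1057923 G=2048/2501 H=1549824/657763] → run G
t=9: vr[A=3072/2501 D=2994176/1057923 E=2994176/1057923 G=3072/2501 H=1549824/657763] → run A
t=10: vr[A=4096/2501 D=2994176/1057923 E=2994176/1057923 G=3072/2501 H=1549824/657763] → run G
t=11: vr[A=4096/2501 D=2994176/1057923 E=2994176/1057923 G=4096/2501 H=1549824/657763] → run A
t=12: vr[D=2994176/1057923 E=2994176/1057923 G=4096/2501 H=1549824/657763] → run G
t=13: vr[D=2994176/1057923 E=2994176/1057923 H=1549824/657763] → run H
t=14: vr[D=2994176/1057923 E=2994176/1057923 H=2830336/657763] → run D
t=15: vr[D=5555200/1057923 E=2994176/1057923 H=2830336/657763] → run E
t=16: vr[D=5555200/1057923 E=5555200/1057923 H=2830336/657763] → run H
t=17: vr[D=5555200/1057923 E=5555200/1057923 H=4110848/657763] → run D
t=18: vr[D=2705408/352641 E=5555200/1057923 H=4110848/657763] → run E
t=19: vr[D=2705408/352641 E=2705408/352641 H=4110848/657763] → run H
t=20: vr[D=2705408/352641 E=2705408/352641 H=5391360/657763] → run D
t=21: vr[D=10677248/1057923 E=2705408/352641 H=5391360/657763] → run E
t=22: vr[D=10677248/1057923 E=10677248/1057923 H=5391360/657763] → run H
t=23: vr[D=10677248/1057923 E=10677248/1057923] → run D
t=24: vr[D=13238272/1057923 E=10677248/1057923] → run E
t=25: vr[D=13238272/1057923 E=13238272/1057923] → run D
t=26: vr[E=13238272/1057923] → run E
t=27: vr[E=5266432/352641] → run E
t=28: vr[E=18360320/1057923] → run E
t=29: (idle)
t=30: (idle)
t=31: (idle)
t=32: (idle)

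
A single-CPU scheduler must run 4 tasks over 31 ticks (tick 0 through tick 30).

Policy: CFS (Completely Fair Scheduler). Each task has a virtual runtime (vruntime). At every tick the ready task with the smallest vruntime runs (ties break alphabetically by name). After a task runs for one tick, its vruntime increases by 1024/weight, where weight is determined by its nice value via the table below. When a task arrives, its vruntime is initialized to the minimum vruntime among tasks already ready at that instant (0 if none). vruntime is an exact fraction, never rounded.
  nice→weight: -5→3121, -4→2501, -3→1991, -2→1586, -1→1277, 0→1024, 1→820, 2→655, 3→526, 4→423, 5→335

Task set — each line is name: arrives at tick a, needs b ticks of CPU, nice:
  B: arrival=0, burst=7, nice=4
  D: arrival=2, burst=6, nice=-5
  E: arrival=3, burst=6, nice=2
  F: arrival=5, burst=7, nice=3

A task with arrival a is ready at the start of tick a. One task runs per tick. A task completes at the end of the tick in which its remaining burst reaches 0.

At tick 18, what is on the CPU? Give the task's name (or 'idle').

t=0: vr[B=0] → run B
t=1: vr[B=1024/423] → run B
t=2: vr[B=2048/423 D=2048/423] → run B
t=3: vr[B=1024/141 D=2048/423 E=2048/423] → run D
t=4: vr[B=1024/141 D=6824960/1320183 E=2048/423] → run E
t=5: vr[B=1024/141 D=6824960/1320183 E=1774592/277065 F=6824960/1320183] → run D
t=6: vr[B=1024/141 D=7258112/1320183 E=1774592/277065 F=6824960/1320183] → run F
t=7: vr[B=1024/141 D=7258112/1320183 E=1774592/277065 F=2470898176/347208129] → run D
t=8: vr[B=1024/141 D=7691264/1320183 E=1774592/277065 F=2470898176/347208129] → run D
t=9: vr[B=1024/141 D=8124416/1320183 E=1774592/277065 F=2470898176/347208129] → run D
t=10: vr[B=1024/141 D=8557568/1320183 E=1774592/277065 F=2470898176/347208129] → run E
t=11: vr[B=1024/141 D=8557568/1320183 E=2207744/277065 F=2470898176/347208129] → run D
t=12: vr[B=1024/141 E=2207744/277065 F=2470898176/347208129] → run F
t=13: vr[B=1024/141 E=2207744/277065 F=3146831872/347208129] → run B
t=14: vr[B=4096/423 E=2207744/277065 F=3146831872/347208129] → run E
t=15: vr[B=4096/423 E=2640896/277065 F=3146831872/347208129] → run F
t=16: vr[B=4096/423 E=2640896/277065 F=3822765568/347208129] → run E
t=17: vr[B=4096/423 E=3074048/277065 F=3822765568/347208129] → run B
t=18: vr[B=5120/423 E=3074048/277065 F=3822765568/347208129] → run F
t=19: vr[B=5120/423 E=3074048/277065 F=4498699264/347208129] → run E
t=20: vr[B=5120/423 E=701440/55413 F=4498699264/347208129] → run B
t=21: vr[B=2048/141 E=701440/55413 F=4498699264/347208129] → run E
t=22: vr[B=2048/141 F=4498699264/347208129] → run F
t=23: vr[B=2048/141 F=5174632960/347208129] → run B
t=24: vr[F=5174632960/347208129] → run F
t=25: vr[F=5850566656/347208129] → run F
t=26: (idle)
t=27: (idle)
t=28: (idle)
t=29: (idle)
t=30: (idle)

running at tick 18 = F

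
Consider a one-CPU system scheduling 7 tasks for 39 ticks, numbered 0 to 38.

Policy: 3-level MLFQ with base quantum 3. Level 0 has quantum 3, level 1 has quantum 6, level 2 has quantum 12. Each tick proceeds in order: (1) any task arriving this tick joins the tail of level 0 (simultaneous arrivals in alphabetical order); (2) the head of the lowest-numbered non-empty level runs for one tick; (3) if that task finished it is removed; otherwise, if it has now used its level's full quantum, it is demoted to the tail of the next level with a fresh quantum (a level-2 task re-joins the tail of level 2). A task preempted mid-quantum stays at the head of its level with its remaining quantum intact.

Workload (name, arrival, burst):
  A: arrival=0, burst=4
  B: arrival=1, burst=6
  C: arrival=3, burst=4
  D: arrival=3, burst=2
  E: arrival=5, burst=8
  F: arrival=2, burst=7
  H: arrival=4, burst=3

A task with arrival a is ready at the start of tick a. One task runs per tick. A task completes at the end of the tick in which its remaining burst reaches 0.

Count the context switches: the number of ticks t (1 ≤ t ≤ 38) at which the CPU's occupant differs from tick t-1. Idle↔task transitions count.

t=0: L0/L1/L2 = A/-/- → run A
t=1: L0/L1/L2 = AB/-/- → run A
t=2: L0/L1/L2 = ABF/-/- → run A
t=3: L0/L1/L2 = BFCD/A/- → run B
t=4: L0/L1/L2 = BFCDH/A/- → run B
t=5: L0/L1/L2 = BFCDHE/A/- → run B
t=6: L0/L1/L2 = FCDHE/AB/- → run F
t=7: L0/L1/L2 = FCDHE/AB/- → run F
t=8: L0/L1/L2 = FCDHE/AB/- → run F
t=9: L0/L1/L2 = CDHE/ABF/- → run C
t=10: L0/L1/L2 = CDHE/ABF/- → run C
t=11: L0/L1/L2 = CDHE/ABF/- → run C
t=12: L0/L1/L2 = DHE/ABFC/- → run D
t=13: L0/L1/L2 = DHE/ABFC/- → run D
t=14: L0/L1/L2 = HE/ABFC/- → run H
t=15: L0/L1/L2 = HE/ABFC/- → run H
t=16: L0/L1/L2 = HE/ABFC/- → run H
t=17: L0/L1/L2 = E/ABFC/- → run E
t=18: L0/L1/L2 = E/ABFC/- → run E
t=19: L0/L1/L2 = E/ABFC/- → run E
t=20: L0/L1/L2 = -/ABFCE/- → run A
t=21: L0/L1/L2 = -/BFCE/- → run B
t=22: L0/L1/L2 = -/BFCE/- → run B
t=23: L0/L1/L2 = -/BFCE/- → run B
t=24: L0/L1/L2 = -/FCE/- → run F
t=25: L0/L1/L2 = -/FCE/- → run F
t=26: L0/L1/L2 = -/FCE/- → run F
t=27: L0/L1/L2 = -/FCE/- → run F
t=28: L0/L1/L2 = -/CE/- → run C
t=29: L0/L1/L2 = -/E/- → run E
t=30: L0/L1/L2 = -/E/- → run E
t=31: L0/L1/L2 = -/E/- → run E
t=32: L0/L1/L2 = -/E/- → run E
t=33: L0/L1/L2 = -/E/- → run E
t=34: (idle)
t=35: (idle)
t=36: (idle)
t=37: (idle)
t=38: (idle)

context switches = 12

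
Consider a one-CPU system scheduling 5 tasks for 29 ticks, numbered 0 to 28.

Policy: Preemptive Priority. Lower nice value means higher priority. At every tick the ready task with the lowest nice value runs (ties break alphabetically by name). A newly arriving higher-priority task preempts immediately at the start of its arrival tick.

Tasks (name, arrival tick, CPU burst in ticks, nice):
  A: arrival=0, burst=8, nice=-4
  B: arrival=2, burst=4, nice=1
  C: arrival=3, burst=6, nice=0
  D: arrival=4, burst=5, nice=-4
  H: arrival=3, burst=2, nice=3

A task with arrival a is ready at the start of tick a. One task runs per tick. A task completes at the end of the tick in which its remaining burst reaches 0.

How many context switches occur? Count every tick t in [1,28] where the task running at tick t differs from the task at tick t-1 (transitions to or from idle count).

t=0: ready={A} → run A
t=1: ready={A} → run A
t=2: ready={A,B} → run A
t=3: ready={A,B,C,H} → run A
t=4: ready={A,B,C,D,H} → run A
t=5: ready={A,B,C,D,H} → run A
t=6: ready={A,B,C,D,H} → run A
t=7: ready={A,B,C,D,H} → run A
t=8: ready={B,C,D,H} → run D
t=9: ready={B,C,D,H} → run D
t=10: ready={B,C,D,H} → run D
t=11: ready={B,C,D,H} → run D
t=12: ready={B,C,D,H} → run D
t=13: ready={B,C,H} → run C
t=14: ready={B,C,H} → run C
t=15: ready={B,C,H} → run C
t=16: ready={B,C,H} → run C
t=17: ready={B,C,H} → run C
t=18: ready={B,C,H} → run C
t=19: ready={B,H} → run B
t=20: ready={B,H} → run B
t=21: ready={B,H} → run B
t=22: ready={B,H} → run B
t=23: ready={H} → run H
t=24: ready={H} → run H
t=25: (idle)
t=26: (idle)
t=27: (idle)
t=28: (idle)

context switches = 5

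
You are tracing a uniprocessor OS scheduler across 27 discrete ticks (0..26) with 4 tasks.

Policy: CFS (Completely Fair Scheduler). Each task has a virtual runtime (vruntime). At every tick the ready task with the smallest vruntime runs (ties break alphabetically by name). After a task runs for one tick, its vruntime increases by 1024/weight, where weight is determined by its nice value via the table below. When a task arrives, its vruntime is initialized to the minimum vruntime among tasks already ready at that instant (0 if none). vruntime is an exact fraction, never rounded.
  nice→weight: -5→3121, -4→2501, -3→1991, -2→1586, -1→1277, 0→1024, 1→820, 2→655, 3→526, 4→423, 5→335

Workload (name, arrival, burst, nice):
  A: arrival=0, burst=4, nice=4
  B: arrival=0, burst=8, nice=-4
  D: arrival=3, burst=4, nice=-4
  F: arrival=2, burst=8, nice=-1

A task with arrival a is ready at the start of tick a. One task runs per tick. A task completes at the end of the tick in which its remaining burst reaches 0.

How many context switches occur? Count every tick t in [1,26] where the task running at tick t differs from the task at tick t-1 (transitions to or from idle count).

context switches = 21

t=0: vr[A=0 B=0] → run A
t=1: vr[A=1024/423 B=0] → run B
t=2: vr[A=1024/423 B=1024/2501 F=1024/2501] → run B
t=3: vr[A=1024/423 B=2048/2501 D=1024/2501 F=1024/2501] → run D
t=4: vr[A=1024/423 B=2048/2501 D=2048/2501 F=1024/2501] → run F
t=5: vr[A=1024/423 B=2048/2501 D=2048/2501 F=3868672/3193777] → run B
t=6: vr[A=1024/423 B=3072/2501 D=2048/2501 F=3868672/3193777] → run D
t=7: vr[A=1024/423 B=3072/2501 D=3072/2501 F=3868672/3193777] → run F
t=8: vr[A=1024/423 B=3072/2501 D=3072/2501 F=6429696/3193777] → run B
t=9: vr[A=1024/423 B=4096/2501 D=3072/2501 F=6429696/3193777] → run D
t=10: vr[A=1024/423 B=4096/2501 D=4096/2501 F=6429696/3193777] → run B
t=11: vr[A=1024/423 B=5120/2501 D=4096/2501 F=6429696/3193777] → run D
t=12: vr[A=1024/423 B=5120/2501 F=6429696/3193777] → run F
t=13: vr[A=1024/423 B=5120/2501 F=8990720/3193777] → run B
t=14: vr[A=1024/423 B=6144/2501 F=8990720/3193777] → run A
t=15: vr[A=2048/423 B=6144/2501 F=8990720/3193777] → run B
t=16: vr[A=2048/423 B=7168/2501 F=8990720/3193777] → run F
t=17: vr[A=2048/423 B=7168/2501 F=11551744/3193777] → run B
t=18: vr[A=2048/423 F=11551744/3193777] → run F
t=19: vr[A=2048/423 F=14112768/3193777] → run F
t=20: vr[A=2048/423 F=16673792/3193777] → run A
t=21: vr[A=1024/141 F=16673792/3193777] → run F
t=22: vr[A=1024/141 F=19234816/3193777] → run F
t=23: vr[A=1024/141] → run A
t=24: (idle)
t=25: (idle)
t=26: (idle)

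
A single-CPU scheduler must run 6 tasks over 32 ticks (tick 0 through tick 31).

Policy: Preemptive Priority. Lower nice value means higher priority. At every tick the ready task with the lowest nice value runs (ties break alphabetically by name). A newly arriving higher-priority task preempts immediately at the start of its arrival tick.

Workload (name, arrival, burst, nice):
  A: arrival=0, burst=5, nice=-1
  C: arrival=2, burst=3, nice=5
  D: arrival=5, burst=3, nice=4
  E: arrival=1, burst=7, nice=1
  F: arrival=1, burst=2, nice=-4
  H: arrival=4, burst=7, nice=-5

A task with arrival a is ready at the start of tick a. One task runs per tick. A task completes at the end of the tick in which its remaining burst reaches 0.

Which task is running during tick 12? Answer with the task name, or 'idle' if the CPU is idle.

running at tick 12 = A

t=0: ready={A} → run A
t=1: ready={A,E,F} → run F
t=2: ready={A,C,E,F} → run F
t=3: ready={A,C,E} → run A
t=4: ready={A,C,E,H} → run H
t=5: ready={A,C,D,E,H} → run H
t=6: ready={A,C,D,E,H} → run H
t=7: ready={A,C,D,E,H} → run H
t=8: ready={A,C,D,E,H} → run H
t=9: ready={A,C,D,E,H} → run H
t=10: ready={A,C,D,E,H} → run H
t=11: ready={A,C,D,E} → run A
t=12: ready={A,C,D,E} → run A
t=13: ready={A,C,D,E} → run A
t=14: ready={C,D,E} → run E
t=15: ready={C,D,E} → run E
t=16: ready={C,D,E} → run E
t=17: ready={C,D,E} → run E
t=18: ready={C,D,E} → run E
t=19: ready={C,D,E} → run E
t=20: ready={C,D,E} → run E
t=21: ready={C,D} → run D
t=22: ready={C,D} → run D
t=23: ready={C,D} → run D
t=24: ready={C} → run C
t=25: ready={C} → run C
t=26: ready={C} → run C
t=27: (idle)
t=28: (idle)
t=29: (idle)
t=30: (idle)
t=31: (idle)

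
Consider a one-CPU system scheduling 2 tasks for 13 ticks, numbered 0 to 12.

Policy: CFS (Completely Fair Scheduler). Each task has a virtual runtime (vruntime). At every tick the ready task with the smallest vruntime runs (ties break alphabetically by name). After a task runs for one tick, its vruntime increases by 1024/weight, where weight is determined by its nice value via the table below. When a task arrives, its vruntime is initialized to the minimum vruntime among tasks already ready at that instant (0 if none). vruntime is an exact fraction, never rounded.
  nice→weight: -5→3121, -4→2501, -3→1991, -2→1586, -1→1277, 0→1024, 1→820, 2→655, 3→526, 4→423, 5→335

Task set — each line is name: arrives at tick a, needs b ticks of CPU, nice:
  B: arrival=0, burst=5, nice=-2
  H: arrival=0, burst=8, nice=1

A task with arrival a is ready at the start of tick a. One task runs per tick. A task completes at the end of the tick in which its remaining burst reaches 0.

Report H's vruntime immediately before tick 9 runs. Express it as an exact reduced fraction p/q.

vruntime(H, start of tick 9) = 1024/205

t=0: vr[B=0 H=0] → run B
t=1: vr[B=512/793 H=0] → run H
t=2: vr[B=512/793 H=256/205] → run B
t=3: vr[B=1024/793 H=256/205] → run H
t=4: vr[B=1024/793 H=512/205] → run B
t=5: vr[B=1536/793 H=512/205] → run B
t=6: vr[B=2048/793 H=512/205] → run H
t=7: vr[B=2048/793 H=768/205] → run B
t=8: vr[H=768/205] → run H
t=9: vr[H=1024/205] → run H
t=10: vr[H=256/41] → run H
t=11: vr[H=1536/205] → run H
t=12: vr[H=1792/205] → run H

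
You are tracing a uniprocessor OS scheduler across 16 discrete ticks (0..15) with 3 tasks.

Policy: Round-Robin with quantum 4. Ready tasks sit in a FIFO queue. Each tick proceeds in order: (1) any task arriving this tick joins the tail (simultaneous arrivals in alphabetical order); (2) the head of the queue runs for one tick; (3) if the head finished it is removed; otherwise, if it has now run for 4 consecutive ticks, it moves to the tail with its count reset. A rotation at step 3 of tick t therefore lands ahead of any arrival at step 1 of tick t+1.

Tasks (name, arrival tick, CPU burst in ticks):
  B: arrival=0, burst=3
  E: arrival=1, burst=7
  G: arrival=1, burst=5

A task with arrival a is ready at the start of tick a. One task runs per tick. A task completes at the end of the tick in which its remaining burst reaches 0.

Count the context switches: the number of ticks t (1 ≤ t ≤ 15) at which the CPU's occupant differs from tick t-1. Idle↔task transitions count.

t=0: queue=[B] q_used=0 → run B
t=1: queue=[B,E,G] q_used=1 → run B
t=2: queue=[B,E,G] q_used=2 → run B
t=3: queue=[E,G] q_used=0 → run E
t=4: queue=[E,G] q_used=1 → run E
t=5: queue=[E,G] q_used=2 → run E
t=6: queue=[E,G] q_used=3 → run E
t=7: queue=[G,E] q_used=0 → run G
t=8: queue=[G,E] q_used=1 → run G
t=9: queue=[G,E] q_used=2 → run G
t=10: queue=[G,E] q_used=3 → run G
t=11: queue=[E,G] q_used=0 → run E
t=12: queue=[E,G] q_used=1 → run E
t=13: queue=[E,G] q_used=2 → run E
t=14: queue=[G] q_used=0 → run G
t=15: (idle)

context switches = 5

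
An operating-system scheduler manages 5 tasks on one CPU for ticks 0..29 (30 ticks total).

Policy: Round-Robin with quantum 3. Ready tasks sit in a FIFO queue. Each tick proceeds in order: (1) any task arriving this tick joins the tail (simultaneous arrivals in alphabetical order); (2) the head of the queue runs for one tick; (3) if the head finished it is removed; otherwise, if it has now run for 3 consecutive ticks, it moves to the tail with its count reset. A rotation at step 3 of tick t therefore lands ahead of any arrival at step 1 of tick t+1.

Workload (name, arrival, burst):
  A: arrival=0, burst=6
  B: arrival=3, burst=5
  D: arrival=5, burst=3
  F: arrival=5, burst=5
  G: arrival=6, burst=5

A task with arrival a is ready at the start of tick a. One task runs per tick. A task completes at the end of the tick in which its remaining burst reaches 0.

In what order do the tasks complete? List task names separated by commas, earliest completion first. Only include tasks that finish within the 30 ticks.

t=0: queue=[A] q_used=0 → run A
t=1: queue=[A] q_used=1 → run A
t=2: queue=[A] q_used=2 → run A
t=3: queue=[A,B] q_used=0 → run A
t=4: queue=[A,B] q_used=1 → run A
t=5: queue=[A,B,D,F] q_used=2 → run A
t=6: queue=[B,D,F,G] q_used=0 → run B
t=7: queue=[B,D,F,G] q_used=1 → run B
t=8: queue=[B,D,F,G] q_used=2 → run B
t=9: queue=[D,F,G,B] q_used=0 → run D
t=10: queue=[D,F,G,B] q_used=1 → run D
t=11: queue=[D,F,G,B] q_used=2 → run D
t=12: queue=[F,G,B] q_used=0 → run F
t=13: queue=[F,G,B] q_used=1 → run F
t=14: queue=[F,G,B] q_used=2 → run F
t=15: queue=[G,B,F] q_used=0 → run G
t=16: queue=[G,B,F] q_used=1 → run G
t=17: queue=[G,B,F] q_used=2 → run G
t=18: queue=[B,F,G] q_used=0 → run B
t=19: queue=[B,F,G] q_used=1 → run B
t=20: queue=[F,G] q_used=0 → run F
t=21: queue=[F,G] q_used=1 → run F
t=22: queue=[G] q_used=0 → run G
t=23: queue=[G] q_used=1 → run G
t=24: (idle)
t=25: (idle)
t=26: (idle)
t=27: (idle)
t=28: (idle)
t=29: (idle)

completion order = A, D, B, F, G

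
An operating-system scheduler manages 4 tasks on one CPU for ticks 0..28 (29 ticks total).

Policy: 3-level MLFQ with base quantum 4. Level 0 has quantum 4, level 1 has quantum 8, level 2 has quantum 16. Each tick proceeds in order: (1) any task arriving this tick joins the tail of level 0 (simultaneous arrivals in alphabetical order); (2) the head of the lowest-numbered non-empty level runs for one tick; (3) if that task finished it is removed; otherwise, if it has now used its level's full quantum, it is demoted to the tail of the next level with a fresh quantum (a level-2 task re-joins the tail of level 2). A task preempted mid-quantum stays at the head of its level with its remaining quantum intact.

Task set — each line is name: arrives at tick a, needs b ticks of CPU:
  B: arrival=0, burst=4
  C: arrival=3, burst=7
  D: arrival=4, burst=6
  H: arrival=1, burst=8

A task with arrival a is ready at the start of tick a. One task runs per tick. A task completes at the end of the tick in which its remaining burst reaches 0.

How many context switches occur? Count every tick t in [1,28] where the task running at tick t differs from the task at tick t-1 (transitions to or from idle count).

context switches = 7

t=0: L0/L1/L2 = B/-/- → run B
t=1: L0/L1/L2 = BH/-/- → run B
t=2: L0/L1/L2 = BH/-/- → run B
t=3: L0/L1/L2 = BHC/-/- → run B
t=4: L0/L1/L2 = HCD/-/- → run H
t=5: L0/L1/L2 = HCD/-/- → run H
t=6: L0/L1/L2 = HCD/-/- → run H
t=7: L0/L1/L2 = HCD/-/- → run H
t=8: L0/L1/L2 = CD/H/- → run C
t=9: L0/L1/L2 = CD/H/- → run C
t=10: L0/L1/L2 = CD/H/- → run C
t=11: L0/L1/L2 = CD/H/- → run C
t=12: L0/L1/L2 = D/HC/- → run D
t=13: L0/L1/L2 = D/HC/- → run D
t=14: L0/L1/L2 = D/HC/- → run D
t=15: L0/L1/L2 = D/HC/- → run D
t=16: L0/L1/L2 = -/HCD/- → run H
t=17: L0/L1/L2 = -/HCD/- → run H
t=18: L0/L1/L2 = -/HCD/- → run H
t=19: L0/L1/L2 = -/HCD/- → run H
t=20: L0/L1/L2 = -/CD/- → run C
t=21: L0/L1/L2 = -/CD/- → run C
t=22: L0/L1/L2 = -/CD/- → run C
t=23: L0/L1/L2 = -/D/- → run D
t=24: L0/L1/L2 = -/D/- → run D
t=25: (idle)
t=26: (idle)
t=27: (idle)
t=28: (idle)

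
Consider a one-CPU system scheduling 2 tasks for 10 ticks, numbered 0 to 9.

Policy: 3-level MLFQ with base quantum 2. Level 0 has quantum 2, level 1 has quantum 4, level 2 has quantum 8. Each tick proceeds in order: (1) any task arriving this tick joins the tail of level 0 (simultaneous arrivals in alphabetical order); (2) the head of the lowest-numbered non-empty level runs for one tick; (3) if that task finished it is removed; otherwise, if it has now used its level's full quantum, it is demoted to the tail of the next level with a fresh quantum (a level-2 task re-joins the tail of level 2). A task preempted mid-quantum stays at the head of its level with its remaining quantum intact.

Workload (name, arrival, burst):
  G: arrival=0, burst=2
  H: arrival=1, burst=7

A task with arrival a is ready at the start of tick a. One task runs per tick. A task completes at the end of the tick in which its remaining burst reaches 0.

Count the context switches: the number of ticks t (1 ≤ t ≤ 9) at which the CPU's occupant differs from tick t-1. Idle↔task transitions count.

t=0: L0/L1/L2 = G/-/- → run G
t=1: L0/L1/L2 = GH/-/- → run G
t=2: L0/L1/L2 = H/-/- → run H
t=3: L0/L1/L2 = H/-/- → run H
t=4: L0/L1/L2 = -/H/- → run H
t=5: L0/L1/L2 = -/H/- → run H
t=6: L0/L1/L2 = -/H/- → run H
t=7: L0/L1/L2 = -/H/- → run H
t=8: L0/L1/L2 = -/-/H → run H
t=9: (idle)

context switches = 2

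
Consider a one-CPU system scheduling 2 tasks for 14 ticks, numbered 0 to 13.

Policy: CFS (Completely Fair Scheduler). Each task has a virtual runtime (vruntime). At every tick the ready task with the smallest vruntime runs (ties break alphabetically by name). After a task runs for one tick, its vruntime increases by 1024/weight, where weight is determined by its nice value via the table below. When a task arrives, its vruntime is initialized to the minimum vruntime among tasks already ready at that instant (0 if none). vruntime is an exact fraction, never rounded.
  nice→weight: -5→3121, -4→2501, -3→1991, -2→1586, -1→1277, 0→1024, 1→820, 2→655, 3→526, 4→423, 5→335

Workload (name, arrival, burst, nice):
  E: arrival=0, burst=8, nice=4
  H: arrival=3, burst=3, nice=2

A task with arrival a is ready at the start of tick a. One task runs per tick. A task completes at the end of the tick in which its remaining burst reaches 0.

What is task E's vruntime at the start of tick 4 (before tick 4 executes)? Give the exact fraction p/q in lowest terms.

t=0: vr[E=0] → run E
t=1: vr[E=1024/423] → run E
t=2: vr[E=2048/423] → run E
t=3: vr[E=1024/141 H=1024/141] → run E
t=4: vr[E=4096/423 H=1024/141] → run H
t=5: vr[E=4096/423 H=815104/92355] → run H
t=6: vr[E=4096/423 H=959488/92355] → run E
t=7: vr[E=5120/423 H=959488/92355] → run H
t=8: vr[E=5120/423] → run E
t=9: vr[E=2048/141] → run E
t=10: vr[E=7168/423] → run E
t=11: (idle)
t=12: (idle)
t=13: (idle)

vruntime(E, start of tick 4) = 4096/423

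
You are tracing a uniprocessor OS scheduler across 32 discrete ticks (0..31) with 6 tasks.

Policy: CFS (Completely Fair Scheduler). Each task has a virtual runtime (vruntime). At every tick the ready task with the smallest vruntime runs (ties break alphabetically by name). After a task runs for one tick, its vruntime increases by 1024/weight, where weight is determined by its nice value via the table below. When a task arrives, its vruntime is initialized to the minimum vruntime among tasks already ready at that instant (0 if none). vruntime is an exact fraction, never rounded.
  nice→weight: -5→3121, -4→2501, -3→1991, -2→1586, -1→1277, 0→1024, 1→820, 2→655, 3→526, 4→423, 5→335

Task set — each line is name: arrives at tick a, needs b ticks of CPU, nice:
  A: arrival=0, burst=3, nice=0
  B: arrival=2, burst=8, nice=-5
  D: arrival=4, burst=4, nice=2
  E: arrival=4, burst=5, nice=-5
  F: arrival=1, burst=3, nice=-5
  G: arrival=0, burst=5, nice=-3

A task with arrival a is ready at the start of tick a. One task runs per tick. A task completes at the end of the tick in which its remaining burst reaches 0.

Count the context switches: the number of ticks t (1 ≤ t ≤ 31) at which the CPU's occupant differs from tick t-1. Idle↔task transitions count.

context switches = 27

t=0: vr[A=0 G=0] → run A
t=1: vr[A=1 F=0 G=0] → run F
t=2: vr[A=1 B=0 F=1024/3121 G=0] → run B
t=3: vr[A=1 B=1024/3121 F=1024/3121 G=0] → run G
t=4: vr[A=1 B=1024/3121 D=1024/3121 E=1024/3121 F=1024/3121 G=1024/1991] → run B
t=5: vr[A=1 B=2048/3121 D=1024/3121 E=1024/3121 F=1024/3121 G=1024/1991] → run D
t=6: vr[A=1 B=2048/3121 D=3866624/2044255 E=1024/3121 F=1024/3121 G=1024/1991] → run E
t=7: vr[A=1 B=2048/3121 D=3866624/2044255 E=2048/3121 F=1024/3121 G=1024/1991] → run F
t=8: vr[A=1 B=2048/3121 D=3866624/2044255 E=2048/3121 F=2048/3121 G=1024/1991] → run G
t=9: vr[A=1 B=2048/3121 D=3866624/2044255 E=2048/3121 F=2048/3121 G=2048/1991] → run B
t=10: vr[A=1 B=3072/3121 D=3866624/2044255 E=2048/3121 F=2048/3121 G=2048/1991] → run E
t=11: vr[A=1 B=3072/3121 D=3866624/2044255 E=3072/3121 F=2048/3121 G=2048/1991] → run F
t=12: vr[A=1 B=3072/3121 D=3866624/2044255 E=3072/3121 G=2048/1991] → run B
t=13: vr[A=1 B=4096/3121 D=3866624/2044255 E=3072/3121 G=2048/1991] → run E
t=14: vr[A=1 B=4096/3121 D=3866624/2044255 E=4096/3121 G=2048/1991] → run A
t=15: vr[A=2 B=4096/3121 D=3866624/2044255 E=4096/3121 G=2048/1991] → run G
t=16: vr[A=2 B=4096/3121 D=3866624/2044255 E=4096/3121 G=3072/1991] → run B
t=17: vr[A=2 B=5120/3121 D=3866624/2044255 E=4096/3121 G=3072/1991] → run E
t=18: vr[A=2 B=5120/3121 D=3866624/2044255 E=5120/3121 G=3072/1991] → run G
t=19: vr[A=2 B=5120/3121 D=3866624/2044255 E=5120/3121 G=4096/1991] → run B
t=20: vr[A=2 B=6144/3121 D=3866624/2044255 E=5120/3121 G=4096/1991] → run E
t=21: vr[A=2 B=6144/3121 D=3866624/2044255 G=4096/1991] → run D
t=22: vr[A=2 B=6144/3121 D=7062528/2044255 G=4096/1991] → run B
t=23: vr[A=2 B=7168/3121 D=7062528/2044255 G=4096/1991] → run A
t=24: vr[B=7168/3121 D=7062528/2044255 G=4096/1991] → run G
t=25: vr[B=7168/3121 D=7062528/2044255] → run B
t=26: vr[D=7062528/2044255] → run D
t=27: vr[D=10258432/2044255] → run D
t=28: (idle)
t=29: (idle)
t=30: (idle)
t=31: (idle)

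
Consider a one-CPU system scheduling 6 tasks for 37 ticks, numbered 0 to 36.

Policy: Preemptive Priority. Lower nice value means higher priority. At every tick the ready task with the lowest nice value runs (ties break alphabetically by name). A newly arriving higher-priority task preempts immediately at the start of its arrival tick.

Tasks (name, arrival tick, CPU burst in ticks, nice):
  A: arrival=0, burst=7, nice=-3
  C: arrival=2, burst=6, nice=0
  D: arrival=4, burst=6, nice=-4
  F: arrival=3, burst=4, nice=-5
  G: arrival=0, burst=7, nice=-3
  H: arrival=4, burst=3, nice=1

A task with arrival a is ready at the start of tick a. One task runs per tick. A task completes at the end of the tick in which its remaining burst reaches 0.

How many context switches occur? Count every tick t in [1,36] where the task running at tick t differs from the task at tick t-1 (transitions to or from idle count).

context switches = 7

t=0: ready={A,G} → run A
t=1: ready={A,G} → run A
t=2: ready={A,C,G} → run A
t=3: ready={A,C,F,G} → run F
t=4: ready={A,C,D,F,G,H} → run F
t=5: ready={A,C,D,F,G,H} → run F
t=6: ready={A,C,D,F,G,H} → run F
t=7: ready={A,C,D,G,H} → run D
t=8: ready={A,C,D,G,H} → run D
t=9: ready={A,C,D,G,H} → run D
t=10: ready={A,C,D,G,H} → run D
t=11: ready={A,C,D,G,H} → run D
t=12: ready={A,C,D,G,H} → run D
t=13: ready={A,C,G,H} → run A
t=14: ready={A,C,G,H} → run A
t=15: ready={A,C,G,H} → run A
t=16: ready={A,C,G,H} → run A
t=17: ready={C,G,H} → run G
t=18: ready={C,G,H} → run G
t=19: ready={C,G,H} → run G
t=20: ready={C,G,H} → run G
t=21: ready={C,G,H} → run G
t=22: ready={C,G,H} → run G
t=23: ready={C,G,H} → run G
t=24: ready={C,H} → run C
t=25: ready={C,H} → run C
t=26: ready={C,H} → run C
t=27: ready={C,H} → run C
t=28: ready={C,H} → run C
t=29: ready={C,H} → run C
t=30: ready={H} → run H
t=31: ready={H} → run H
t=32: ready={H} → run H
t=33: (idle)
t=34: (idle)
t=35: (idle)
t=36: (idle)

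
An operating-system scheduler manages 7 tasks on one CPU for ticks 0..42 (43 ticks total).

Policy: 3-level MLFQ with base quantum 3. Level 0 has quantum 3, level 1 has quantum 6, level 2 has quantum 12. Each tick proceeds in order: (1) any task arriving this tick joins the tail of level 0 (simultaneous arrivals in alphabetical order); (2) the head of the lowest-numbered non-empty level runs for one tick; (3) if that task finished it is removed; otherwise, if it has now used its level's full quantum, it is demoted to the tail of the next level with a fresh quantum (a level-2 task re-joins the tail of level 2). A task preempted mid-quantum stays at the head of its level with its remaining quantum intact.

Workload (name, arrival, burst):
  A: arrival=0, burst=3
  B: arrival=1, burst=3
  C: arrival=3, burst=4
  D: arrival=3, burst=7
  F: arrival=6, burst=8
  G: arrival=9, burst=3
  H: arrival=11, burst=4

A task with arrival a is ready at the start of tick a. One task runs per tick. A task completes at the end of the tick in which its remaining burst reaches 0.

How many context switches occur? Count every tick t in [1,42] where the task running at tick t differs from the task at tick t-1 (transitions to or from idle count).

context switches = 11

t=0: L0/L1/L2 = A/-/- → run A
t=1: L0/L1/L2 = AB/-/- → run A
t=2: L0/L1/L2 = AB/-/- → run A
t=3: L0/L1/L2 = BCD/-/- → run B
t=4: L0/L1/L2 = BCD/-/- → run B
t=5: L0/L1/L2 = BCD/-/- → run B
t=6: L0/L1/L2 = CDF/-/- → run C
t=7: L0/L1/L2 = CDF/-/- → run C
t=8: L0/L1/L2 = CDF/-/- → run C
t=9: L0/L1/L2 = DFG/C/- → run D
t=10: L0/L1/L2 = DFG/C/- → run D
t=11: L0/L1/L2 = DFGH/C/- → run D
t=12: L0/L1/L2 = FGH/CD/- → run F
t=13: L0/L1/L2 = FGH/CD/- → run F
t=14: L0/L1/L2 = FGH/CD/- → run F
t=15: L0/L1/L2 = GH/CDF/- → run G
t=16: L0/L1/L2 = GH/CDF/- → run G
t=17: L0/L1/L2 = GH/CDF/- → run G
t=18: L0/L1/L2 = H/CDF/- → run H
t=19: L0/L1/L2 = H/CDF/- → run H
t=20: L0/L1/L2 = H/CDF/- → run H
t=21: L0/L1/L2 = -/CDFH/- → run C
t=22: L0/L1/L2 = -/DFH/- → run D
t=23: L0/L1/L2 = -/DFH/- → run D
t=24: L0/L1/L2 = -/DFH/- → run D
t=25: L0/L1/L2 = -/DFH/- → run D
t=26: L0/L1/L2 = -/FH/- → run F
t=27: L0/L1/L2 = -/FH/- → run F
t=28: L0/L1/L2 = -/FH/- → run F
t=29: L0/L1/L2 = -/FH/- → run F
t=30: L0/L1/L2 = -/FH/- → run F
t=31: L0/L1/L2 = -/H/- → run H
t=32: (idle)
t=33: (idle)
t=34: (idle)
t=35: (idle)
t=36: (idle)
t=37: (idle)
t=38: (idle)
t=39: (idle)
t=40: (idle)
t=41: (idle)
t=42: (idle)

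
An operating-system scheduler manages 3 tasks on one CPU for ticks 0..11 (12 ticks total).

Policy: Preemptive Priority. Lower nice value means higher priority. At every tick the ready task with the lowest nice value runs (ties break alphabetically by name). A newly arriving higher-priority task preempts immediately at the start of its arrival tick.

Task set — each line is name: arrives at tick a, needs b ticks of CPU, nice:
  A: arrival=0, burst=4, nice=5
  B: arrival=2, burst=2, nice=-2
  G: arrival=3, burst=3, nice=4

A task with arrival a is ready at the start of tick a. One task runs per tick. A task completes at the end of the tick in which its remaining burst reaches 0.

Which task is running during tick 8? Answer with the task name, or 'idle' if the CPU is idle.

running at tick 8 = A

t=0: ready={A} → run A
t=1: ready={A} → run A
t=2: ready={A,B} → run B
t=3: ready={A,B,G} → run B
t=4: ready={A,G} → run G
t=5: ready={A,G} → run G
t=6: ready={A,G} → run G
t=7: ready={A} → run A
t=8: ready={A} → run A
t=9: (idle)
t=10: (idle)
t=11: (idle)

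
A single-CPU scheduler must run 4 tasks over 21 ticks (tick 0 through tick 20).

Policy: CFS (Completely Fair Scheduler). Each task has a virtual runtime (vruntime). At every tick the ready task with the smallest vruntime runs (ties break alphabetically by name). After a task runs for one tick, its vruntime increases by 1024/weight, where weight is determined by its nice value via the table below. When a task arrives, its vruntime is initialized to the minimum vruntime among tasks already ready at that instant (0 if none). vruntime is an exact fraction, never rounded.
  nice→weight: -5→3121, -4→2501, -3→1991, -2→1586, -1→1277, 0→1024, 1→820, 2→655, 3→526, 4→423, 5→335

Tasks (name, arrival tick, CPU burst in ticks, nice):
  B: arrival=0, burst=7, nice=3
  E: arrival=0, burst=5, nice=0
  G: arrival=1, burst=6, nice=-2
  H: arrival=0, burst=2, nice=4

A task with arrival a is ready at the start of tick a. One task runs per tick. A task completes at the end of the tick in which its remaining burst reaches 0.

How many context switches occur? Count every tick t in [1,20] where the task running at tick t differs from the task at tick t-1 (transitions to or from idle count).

t=0: vr[B=0 E=0 H=0] → run B
t=1: vr[B=512/263 E=0 G=0 H=0] → run E
t=2: vr[B=512/263 E=1 G=0 H=0] → run G
t=3: vr[B=512/263 E=1 G=512/793 H=0] → run H
t=4: vr[B=512/263 E=1 G=512/793 H=1024/423] → run G
t=5: vr[B=512/263 E=1 G=1024/793 H=1024/423] → run E
t=6: vr[B=512/263 E=2 G=1024/793 H=1024/423] → run G
t=7: vr[B=512/263 E=2 G=1536/793 H=1024/423] → run G
t=8: vr[B=512/263 E=2 G=2048/793 H=1024/423] → run B
t=9: vr[B=1024/263 E=2 G=2048/793 H=1024/423] → run E
t=10: vr[B=1024/263 E=3 G=2048/793 H=1024/423] → run H
t=11: vr[B=1024/263 E=3 G=2048/793] → run G
t=12: vr[B=1024/263 E=3 G=2560/793] → run E
t=13: vr[B=1024/263 E=4 G=2560/793] → run G
t=14: vr[B=1024/263 E=4] → run B
t=15: vr[B=1536/263 E=4] → run E
t=16: vr[B=1536/263] → run B
t=17: vr[B=2048/263] → run B
t=18: vr[B=2560/263] → run B
t=19: vr[B=3072/263] → run B
t=20: (idle)

context switches = 16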